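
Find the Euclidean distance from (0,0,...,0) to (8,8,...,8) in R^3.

d = √(8² + 8² + ... + 8²) [3 terms] = √(3·8²) = 8√3 ≈ 13.8564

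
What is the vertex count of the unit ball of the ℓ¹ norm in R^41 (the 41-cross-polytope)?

The 41-dimensional cross-polytope has 2n = 2·41 = 82 vertices.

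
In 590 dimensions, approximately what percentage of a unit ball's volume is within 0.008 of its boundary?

1 - (1-0.008)^590 ≈ 0.991252 ≈ 99.13%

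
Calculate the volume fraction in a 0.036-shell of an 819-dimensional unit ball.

V(inner)/V(outer) = ((1-0.036)/1)^819 ≈ 9.101e-14, so the shell fraction is 1 - 9.101e-14.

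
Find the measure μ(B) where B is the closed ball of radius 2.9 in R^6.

V_6(2.9) = π^(6/2) · (2.9)^6 / Γ(6/2 + 1) ≈ 3073.88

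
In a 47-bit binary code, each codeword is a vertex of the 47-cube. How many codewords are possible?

Number of vertices = 2^47 = 140737488355328.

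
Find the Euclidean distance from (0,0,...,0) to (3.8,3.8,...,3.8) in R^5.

||(3.8,3.8,...,3.8)|| = √(5)·3.8 ≈ 8.49706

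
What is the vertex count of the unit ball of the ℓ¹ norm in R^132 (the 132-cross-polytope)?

The 132-dimensional cross-polytope has 2n = 2·132 = 264 vertices.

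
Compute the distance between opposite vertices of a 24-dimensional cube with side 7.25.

||(7.25,7.25,...,7.25)|| = √(24)·7.25 ≈ 35.5176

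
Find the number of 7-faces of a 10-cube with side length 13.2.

Choose 7 of 10 axes to span the face (C(10,7) = 120 ways), then fix each of the remaining 3 coordinates at one of its two extreme values (2^3 = 8 ways): 120·8 = 960.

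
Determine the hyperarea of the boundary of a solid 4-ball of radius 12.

S = n·V_n(r)/r = 4·V_4(12)/12 (volume-to-surface relation), giving 3456·π^2 ≈ 34109.4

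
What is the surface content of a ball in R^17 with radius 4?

S_17(4) = 2·π^(17/2)·(4)^16 / Γ(17/2) = 2199023255552·π^8/2027025 ≈ 1.02937e+10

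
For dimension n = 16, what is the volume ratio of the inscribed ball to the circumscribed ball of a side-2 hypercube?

Volume scales as r^n, and r_in/r_out = 1/√16, giving (1/√16)^16 ≈ 2.32831e-10.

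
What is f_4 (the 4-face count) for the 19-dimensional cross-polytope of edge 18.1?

An n-cross-polytope has 2^(k+1)·C(n,k+1) k-faces. Here 2^5·C(19,5) = 32·11628 = 372096.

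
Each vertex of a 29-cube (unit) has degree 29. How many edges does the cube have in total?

Number of 1-faces = C(29,1)·2^(29-1) = 29·268435456 = 7784628224.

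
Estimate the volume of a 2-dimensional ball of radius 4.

The n-ball volume is π^(n/2)·r^n/Γ(n/2+1). With n=2, r=4: V = 16·π ≈ 50.2655.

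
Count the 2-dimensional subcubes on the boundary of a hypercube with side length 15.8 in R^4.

Number of 2-faces = C(4,2) · 2^(4-2) = 6 · 4 = 24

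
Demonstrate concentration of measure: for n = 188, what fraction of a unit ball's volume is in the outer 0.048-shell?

1 - (1-0.048)^188 ≈ 0.999904 ≈ 99.9904%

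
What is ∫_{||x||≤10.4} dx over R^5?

Volume = π^{5/2}·(10.4)^5/Γ(7/2) ≈ 640420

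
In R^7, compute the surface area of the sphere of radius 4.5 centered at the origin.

|∂B_7(4.5)| = 177147·π^3/20 ≈ 274633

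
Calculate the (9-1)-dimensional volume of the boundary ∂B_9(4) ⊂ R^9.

S_9(4) = 2·π^(9/2)·(4)^8 / Γ(9/2) = 2097152·π^4/105 ≈ 1.94554e+06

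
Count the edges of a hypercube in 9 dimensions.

Number of 1-faces = C(9,1)·2^(9-1) = 9·256 = 2304.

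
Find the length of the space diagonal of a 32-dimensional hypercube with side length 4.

d = √(4² + 4² + ... + 4²) [32 terms] = √(32·4²) = 4√32 ≈ 22.6274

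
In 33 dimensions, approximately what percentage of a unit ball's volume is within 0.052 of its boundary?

1 - (1-0.052)^33 ≈ 0.828338 ≈ 82.83%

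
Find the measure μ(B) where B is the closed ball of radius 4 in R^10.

V = 131072·π^5/15 ≈ 2.67404e+06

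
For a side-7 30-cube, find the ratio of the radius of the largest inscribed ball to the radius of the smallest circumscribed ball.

r_in = 7/2 (half the side); r_out = 7√30/2 (half the diagonal). Ratio = 1/√30 ≈ 0.182574.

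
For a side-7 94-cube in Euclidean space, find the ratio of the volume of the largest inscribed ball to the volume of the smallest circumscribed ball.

The radii are 7/2 and 7√94/2, so the volume ratio is (1/√94)^94 = 94^{-94/2} ≈ 1.83228e-93.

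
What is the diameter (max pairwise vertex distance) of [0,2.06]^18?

||(2.06,2.06,...,2.06)|| = √(18)·2.06 ≈ 8.73984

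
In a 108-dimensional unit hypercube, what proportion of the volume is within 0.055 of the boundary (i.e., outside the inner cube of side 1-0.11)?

Shell fraction = 1 - (1-0.11)^108 ≈ 0.9999965793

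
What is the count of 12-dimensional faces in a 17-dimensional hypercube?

Number of 12-faces = C(17,12) · 2^(17-12) = 6188 · 32 = 198016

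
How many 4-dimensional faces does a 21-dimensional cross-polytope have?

f_4(21-orthoplex) = 2^5 · (21 choose 5) = 651168.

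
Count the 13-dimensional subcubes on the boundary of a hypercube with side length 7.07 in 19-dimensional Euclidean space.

Number of 13-faces = C(19,13) · 2^(19-13) = 27132 · 64 = 1736448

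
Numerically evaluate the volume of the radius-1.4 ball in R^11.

V_11(1.4) = π^(11/2) · (1.4)^11 / Γ(11/2 + 1) ≈ 76.298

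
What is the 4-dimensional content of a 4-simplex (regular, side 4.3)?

Volume = 4.3^4 · √(5/2^4) / 4! ≈ 7.9632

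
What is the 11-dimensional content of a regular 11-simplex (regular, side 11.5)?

For a regular n-simplex with edge a, V = (a^n / n!)·√((n+1)/2^n). With a=11.5, n=11: V ≈ 892.167.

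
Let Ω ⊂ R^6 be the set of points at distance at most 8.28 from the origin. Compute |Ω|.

The n-ball volume is π^(n/2)·r^n/Γ(n/2+1). With n=6, r=8.28: V ≈ 1.66525e+06.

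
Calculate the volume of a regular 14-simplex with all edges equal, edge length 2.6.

Volume = 2.6^14 · √(15/2^14) / 14! ≈ 2.239e-07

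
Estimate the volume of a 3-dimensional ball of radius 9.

The n-ball volume is π^(n/2)·r^n/Γ(n/2+1). With n=3, r=9: V = 972·π ≈ 3053.63.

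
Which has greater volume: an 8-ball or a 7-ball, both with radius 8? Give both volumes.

V_8(8) ≈ 6.80939e+07. V_7(8) ≈ 9.90855e+06. The 8-ball is larger.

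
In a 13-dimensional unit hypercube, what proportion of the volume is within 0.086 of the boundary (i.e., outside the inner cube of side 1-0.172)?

Shell fraction = 1 - (1-0.172)^13 ≈ 0.914021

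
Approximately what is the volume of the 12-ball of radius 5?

Volume = π^{12/2}·(5)^12/Γ(7) = 48828125·π^6/144 ≈ 3.25992e+08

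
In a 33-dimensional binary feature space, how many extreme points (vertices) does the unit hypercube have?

The 33-cube has 2^33 = 8589934592 vertices.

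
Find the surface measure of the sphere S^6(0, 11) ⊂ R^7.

The surface area of an n-ball is 2π^(n/2) r^(n-1) / Γ(n/2). For n=7, r=11: 28344976·π^3/15 ≈ 5.85915e+07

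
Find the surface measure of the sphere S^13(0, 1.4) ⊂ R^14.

|∂B_14(1.4)| ≈ 665.903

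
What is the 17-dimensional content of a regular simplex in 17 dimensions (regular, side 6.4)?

V_17 = √(18) · 6.4^17 / (17! · 2^(17/2)) ≈ 0.0016706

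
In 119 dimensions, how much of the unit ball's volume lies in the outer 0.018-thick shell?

Shell fraction = 1 - (1-0.018)^119 ≈ 0.884849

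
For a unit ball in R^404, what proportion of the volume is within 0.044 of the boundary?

V(inner)/V(outer) = ((1-0.044)/1)^404 ≈ 1.273e-08, so the shell fraction is 0.9999999873.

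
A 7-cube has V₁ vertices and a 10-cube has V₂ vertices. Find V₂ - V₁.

V₁ = 2^7 = 128. V₂ = 2^10 = 1024. V₂ - V₁ = 896.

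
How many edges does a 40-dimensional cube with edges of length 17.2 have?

Each of the 2^40 = 1099511627776 vertices has degree 40; total edges = 40·2^40/2 = 21990232555520.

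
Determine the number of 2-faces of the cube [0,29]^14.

Number of 2-faces = C(14,2) · 2^(14-2) = 91 · 4096 = 372736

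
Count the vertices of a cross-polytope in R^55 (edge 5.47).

An n-cross-polytope has 2n vertices; here n = 55, giving 110.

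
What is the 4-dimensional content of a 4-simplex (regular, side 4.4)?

V_4 = √(5) · 4.4^4 / (4! · 2^(4/2)) ≈ 8.73021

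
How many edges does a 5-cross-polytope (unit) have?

Each 1-face is the convex hull of 2 vertices, one chosen as ±e_i from each of 2 distinct axes: 2^2·C(5,2) = 40.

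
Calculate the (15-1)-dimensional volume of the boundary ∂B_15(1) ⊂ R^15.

The surface area of an n-ball is 2π^(n/2) r^(n-1) / Γ(n/2). For n=15, r=1: 256·π^7/135135 ≈ 5.72165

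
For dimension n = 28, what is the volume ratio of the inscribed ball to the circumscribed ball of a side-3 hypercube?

V_in / V_out = (r_in/r_out)^28 = (1/√28)^28 = 28^(-28/2) ≈ 5.49272e-21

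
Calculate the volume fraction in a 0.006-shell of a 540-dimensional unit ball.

1 - (1-0.006)^540 ≈ 0.961216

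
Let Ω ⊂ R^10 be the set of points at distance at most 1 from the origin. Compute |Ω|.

V_10(1) = π^(10/2) · (1)^10 / Γ(10/2 + 1) = π^5/120 ≈ 2.55016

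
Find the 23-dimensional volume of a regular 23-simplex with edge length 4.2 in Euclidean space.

Volume = 4.2^23 · √(24/2^23) / 23! ≈ 1.41416e-11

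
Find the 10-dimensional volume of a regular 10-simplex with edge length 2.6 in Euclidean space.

Volume = 2.6^10 · √(11/2^10) / 10! ≈ 0.000403197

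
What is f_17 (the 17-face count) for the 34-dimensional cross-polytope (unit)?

An n-cross-polytope has 2^(k+1)·C(n,k+1) k-faces. Here 2^18·C(34,18) = 262144·2203961430 = 577755265105920.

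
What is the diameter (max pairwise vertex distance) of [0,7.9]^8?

||(7.9,7.9,...,7.9)|| = √(8)·7.9 ≈ 22.3446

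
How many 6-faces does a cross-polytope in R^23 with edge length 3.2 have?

f_6(23-orthoplex) = 2^7 · (23 choose 7) = 31380096.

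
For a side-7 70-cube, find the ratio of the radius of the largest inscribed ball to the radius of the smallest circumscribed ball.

Ratio = (s/2)/(s√70/2) = 70^(-1/2) ≈ 0.119523.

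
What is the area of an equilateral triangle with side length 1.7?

Area = (√3/4) · 1.7² = 1.25141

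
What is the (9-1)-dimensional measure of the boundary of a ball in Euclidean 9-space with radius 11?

The surface area of an n-ball is 2π^(n/2) r^(n-1) / Γ(n/2). For n=9, r=11: 6859484192·π^4/105 ≈ 6.36358e+09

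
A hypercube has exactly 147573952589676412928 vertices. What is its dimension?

The n-cube has 2^n vertices, and 147573952589676412928 = 2^67, so n = 67.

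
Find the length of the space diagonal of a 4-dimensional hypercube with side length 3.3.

The space diagonal of an n-cube of side s is s√n. Here 3.3·√4 = 6.6.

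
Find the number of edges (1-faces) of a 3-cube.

An n-cube has C(n,k)·2^(n-k) k-faces. Here C(3,1)·2^2 = 3·4 = 12.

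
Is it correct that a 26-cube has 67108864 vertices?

True. The 26-cube has 2^26 = 67108864 vertices.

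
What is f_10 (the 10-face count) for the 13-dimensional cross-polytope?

Each 10-face is the convex hull of 11 vertices, one chosen as ±e_i from each of 11 distinct axes: 2^11·C(13,11) = 159744.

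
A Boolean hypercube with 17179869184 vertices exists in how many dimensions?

n = log_2(17179869184) = 34.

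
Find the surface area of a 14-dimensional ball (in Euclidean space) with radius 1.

S_14(1) = 2·π^(14/2)·(1)^13 / Γ(14/2) = π^7/360 ≈ 8.3897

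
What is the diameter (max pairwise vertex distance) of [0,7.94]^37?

||(7.94,7.94,...,7.94)|| = √(37)·7.94 ≈ 48.2971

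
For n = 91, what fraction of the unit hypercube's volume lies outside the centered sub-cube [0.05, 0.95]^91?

Shell fraction = 1 - (1-0.1)^91 ≈ 0.999931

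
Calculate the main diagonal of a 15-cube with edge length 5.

||(5,5,...,5)|| = √(15)·5 ≈ 19.3649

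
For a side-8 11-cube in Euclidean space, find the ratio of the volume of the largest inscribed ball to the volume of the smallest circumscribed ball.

Volume scales as r^n, and r_in/r_out = 1/√11, giving (1/√11)^11 ≈ 1.87215e-06.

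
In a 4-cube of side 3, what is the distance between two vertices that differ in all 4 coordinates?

The space diagonal of an n-cube of side s is s√n. Here 3·√4 = 6.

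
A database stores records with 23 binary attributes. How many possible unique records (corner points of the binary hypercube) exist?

Each vertex is a binary string of length 23, so there are 2^23 = 8388608.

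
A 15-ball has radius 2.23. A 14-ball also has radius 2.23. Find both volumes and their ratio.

V_15(2.23) ≈ 63973.9. V_14(2.23) ≈ 45069.9. Ratio V_15/V_14 ≈ 1.419.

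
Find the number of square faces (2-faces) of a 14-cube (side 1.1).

An n-cube has C(n,k)·2^(n-k) k-faces. Here C(14,2)·2^12 = 91·4096 = 372736.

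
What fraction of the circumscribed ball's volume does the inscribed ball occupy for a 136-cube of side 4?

The radii are 4/2 and 4√136/2, so the volume ratio is (1/√136)^136 = 136^{-136/2} ≈ 8.30528e-146.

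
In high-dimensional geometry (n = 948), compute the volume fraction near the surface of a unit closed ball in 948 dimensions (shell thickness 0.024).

1 - (1-0.024)^948 ≈ 1 - 9.964e-11 ≈ (100 - 9.96e-09)%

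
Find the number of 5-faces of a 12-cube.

f_5(12-cube) = (12 choose 5) · 2^7 = 101376.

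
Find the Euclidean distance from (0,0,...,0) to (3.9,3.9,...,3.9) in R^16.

d = √(3.9² + 3.9² + ... + 3.9²) [16 terms] = √(16·3.9²) = 3.9√16 = 15.6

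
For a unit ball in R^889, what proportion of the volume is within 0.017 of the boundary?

V(inner)/V(outer) = ((1-0.017)/1)^889 ≈ 2.399e-07, so the shell fraction is 0.9999997601.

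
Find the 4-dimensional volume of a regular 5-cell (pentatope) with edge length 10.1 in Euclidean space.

V = (10.1^4 / 4!) · √((4+1) / 2^4) ≈ 242.381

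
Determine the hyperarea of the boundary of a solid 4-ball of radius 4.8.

|∂B_4(4.8)| ≈ 2183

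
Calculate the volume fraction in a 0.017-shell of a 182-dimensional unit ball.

1 - (1-0.017)^182 ≈ 0.955869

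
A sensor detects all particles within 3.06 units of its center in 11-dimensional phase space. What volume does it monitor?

The n-ball volume is π^(n/2)·r^n/Γ(n/2+1). With n=11, r=3.06: V ≈ 414993.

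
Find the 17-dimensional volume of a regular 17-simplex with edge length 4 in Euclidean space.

Volume = 4^17 · √(18/2^17) / 17! ≈ 5.66021e-07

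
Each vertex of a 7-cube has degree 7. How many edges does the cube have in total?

The 7-cube has n·2^(n-1) = 7·2^6 = 7·64 = 448 edges.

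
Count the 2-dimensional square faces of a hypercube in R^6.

An n-cube has C(n,k)·2^(n-k) k-faces. Here C(6,2)·2^4 = 15·16 = 240.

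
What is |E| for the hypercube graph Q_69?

The 69-cube has n·2^(n-1) = 69·2^68 = 69·295147905179352825856 = 20365205457375344984064 edges.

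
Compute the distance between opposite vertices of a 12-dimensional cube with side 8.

||(8,8,...,8)|| = √(12)·8 ≈ 27.7128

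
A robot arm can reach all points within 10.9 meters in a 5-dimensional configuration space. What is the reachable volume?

V_5(10.9) = π^(5/2) · (10.9)^5 / Γ(5/2 + 1) ≈ 809899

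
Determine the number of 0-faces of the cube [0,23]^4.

An n-cube has C(n,k)·2^(n-k) k-faces. Here C(4,0)·2^4 = 1·16 = 16.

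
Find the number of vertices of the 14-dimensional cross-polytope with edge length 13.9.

The vertices are ±e_1, ..., ±e_14, so there are 2·14 = 28.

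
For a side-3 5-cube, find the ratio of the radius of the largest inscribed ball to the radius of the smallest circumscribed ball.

r_in / r_out = (3/2) / (3√5/2) = 1/√5 ≈ 0.447214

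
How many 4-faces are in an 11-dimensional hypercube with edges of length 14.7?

Choose 4 of 11 axes to span the face (C(11,4) = 330 ways), then fix each of the remaining 7 coordinates at one of its two extreme values (2^7 = 128 ways): 330·128 = 42240.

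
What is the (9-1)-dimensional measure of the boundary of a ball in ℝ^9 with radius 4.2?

The surface area of an n-ball is 2π^(n/2) r^(n-1) / Γ(n/2). For n=9, r=4.2: 2.87445e+06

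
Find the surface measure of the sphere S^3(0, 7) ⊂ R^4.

The surface area of an n-ball is 2π^(n/2) r^(n-1) / Γ(n/2). For n=4, r=7: 686·π^2 ≈ 6770.55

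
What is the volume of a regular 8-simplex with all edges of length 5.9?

Volume = 5.9^8 · √(9/2^8) / 8! ≈ 6.82805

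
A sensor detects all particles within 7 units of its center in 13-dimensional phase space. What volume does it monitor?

V_13(7) = π^(13/2) · (7)^13 / Γ(13/2 + 1) = 1771684761728·π^6/19305 ≈ 8.82299e+10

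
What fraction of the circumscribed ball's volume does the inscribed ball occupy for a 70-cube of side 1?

V_in/V_out = n^(-n/2) = 70^(-70/2) ≈ 2.63979e-65.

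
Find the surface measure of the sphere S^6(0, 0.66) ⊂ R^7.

|∂B_7(0.66)| ≈ 2.73364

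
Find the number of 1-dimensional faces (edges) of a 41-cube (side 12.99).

An n-cube has n·2^(n-1) edges. With n = 41: 41·1099511627776 = 45079976738816.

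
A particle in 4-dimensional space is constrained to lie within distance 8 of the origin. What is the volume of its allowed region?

Volume = π^{4/2}·(8)^4/Γ(3) = 2048·π^2 ≈ 20212.9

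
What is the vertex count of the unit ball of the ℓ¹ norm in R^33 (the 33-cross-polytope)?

The 33-dimensional cross-polytope has 2n = 2·33 = 66 vertices.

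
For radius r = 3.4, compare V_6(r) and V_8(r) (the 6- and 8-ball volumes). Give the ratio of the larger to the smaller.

V_6(3.4) ≈ 7983.11, V_8(3.4) ≈ 72480.2. The 8-ball is larger by a factor of 9.079.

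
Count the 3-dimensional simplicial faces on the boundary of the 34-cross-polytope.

Number of 3-faces = 2^(3+1) · C(34,3+1) = 16 · 46376 = 742016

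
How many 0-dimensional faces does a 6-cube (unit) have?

Choose 0 of 6 axes to span the face (C(6,0) = 1 way), then fix each of the remaining 6 coordinates at one of its two extreme values (2^6 = 64 ways): 1·64 = 64.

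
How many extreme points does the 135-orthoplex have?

The 135-dimensional cross-polytope has 2n = 2·135 = 270 vertices.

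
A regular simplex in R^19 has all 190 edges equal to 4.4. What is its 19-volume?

V = (4.4^19 / 19!) · √((19+1) / 2^19) ≈ 8.53564e-08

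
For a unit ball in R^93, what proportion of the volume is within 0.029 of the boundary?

1 - (1-0.029)^93 ≈ 0.935228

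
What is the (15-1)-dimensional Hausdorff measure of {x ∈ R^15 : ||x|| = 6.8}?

S = n·V_n(r)/r = 15·V_15(6.8)/6.8 (volume-to-surface relation), giving 2.5861e+12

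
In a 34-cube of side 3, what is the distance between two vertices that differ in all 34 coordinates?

d = √(3² + 3² + ... + 3²) [34 terms] = √(34·3²) = 3√34 ≈ 17.4929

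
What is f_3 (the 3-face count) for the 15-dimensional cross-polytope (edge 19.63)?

f_3(15-orthoplex) = 2^4 · (15 choose 4) = 21840.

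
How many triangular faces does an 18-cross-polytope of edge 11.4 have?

An n-cross-polytope has 2^(k+1)·C(n,k+1) k-faces. Here 2^3·C(18,3) = 8·816 = 6528.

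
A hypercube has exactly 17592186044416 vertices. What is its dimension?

n = log_2(17592186044416) = 44.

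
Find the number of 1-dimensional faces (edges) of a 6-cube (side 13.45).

Number of 1-faces = C(6,1)·2^(6-1) = 6·32 = 192.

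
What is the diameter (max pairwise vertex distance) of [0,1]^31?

d = √(1² + 1² + ... + 1²) [31 terms] = √(31·1²) = 1√31 ≈ 5.56776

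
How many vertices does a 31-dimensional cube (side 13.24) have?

Each vertex is a binary string of length 31, so there are 2^31 = 2147483648.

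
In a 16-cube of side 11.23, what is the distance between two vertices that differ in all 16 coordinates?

d = √(11.23² + 11.23² + ... + 11.23²) [16 terms] = √(16·11.23²) = 11.23√16 = 44.92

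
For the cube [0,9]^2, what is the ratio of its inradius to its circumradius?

Ratio = (s/2)/(s√2/2) = 2^(-1/2) ≈ 0.707107.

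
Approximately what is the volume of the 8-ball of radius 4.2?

The n-ball volume is π^(n/2)·r^n/Γ(n/2+1). With n=8, r=4.2: V ≈ 392991.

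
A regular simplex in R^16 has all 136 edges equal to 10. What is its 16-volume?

For a regular n-simplex with edge a, V = (a^n / n!)·√((n+1)/2^n). With a=10, n=16: V ≈ 7.69777.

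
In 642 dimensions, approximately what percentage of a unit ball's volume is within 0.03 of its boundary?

1 - (1-0.03)^642 ≈ 0.9999999968 ≈ (100 - 3.22e-07)%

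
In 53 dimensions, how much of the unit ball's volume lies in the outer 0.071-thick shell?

1 - (1-0.071)^53 ≈ 0.979824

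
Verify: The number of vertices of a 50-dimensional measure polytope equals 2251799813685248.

False. The 50-cube has 2^50 = 1125899906842624 vertices.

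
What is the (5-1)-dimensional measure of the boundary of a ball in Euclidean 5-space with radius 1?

S = n·V_n(r)/r = 5·V_5(1)/1 (volume-to-surface relation), giving 8·π^2/3 ≈ 26.3189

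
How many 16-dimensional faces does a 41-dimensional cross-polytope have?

Each 16-face is the convex hull of 17 vertices, one chosen as ±e_i from each of 17 distinct axes: 2^17·C(41,17) = 19868481021542400.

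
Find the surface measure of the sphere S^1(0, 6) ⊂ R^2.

S_2(6) = 2·π^(2/2)·(6)^1 / Γ(2/2) = 2πr = 2π·6 ≈ 37.6991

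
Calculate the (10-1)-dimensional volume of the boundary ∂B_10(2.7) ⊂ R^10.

|∂B_10(2.7)| ≈ 194465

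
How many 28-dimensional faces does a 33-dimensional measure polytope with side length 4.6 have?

f_28(33-cube) = (33 choose 28) · 2^5 = 7594752.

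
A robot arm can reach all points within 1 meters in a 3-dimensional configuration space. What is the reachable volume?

V_3(1) = π^(3/2) · (1)^3 / Γ(3/2 + 1) = 4·π/3 ≈ 4.18879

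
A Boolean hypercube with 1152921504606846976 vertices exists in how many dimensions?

The n-cube has 2^n vertices, and 1152921504606846976 = 2^60, so n = 60.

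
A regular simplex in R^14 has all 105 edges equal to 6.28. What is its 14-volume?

For a regular n-simplex with edge a, V = (a^n / n!)·√((n+1)/2^n). With a=6.28, n=14: V ≈ 0.0515065.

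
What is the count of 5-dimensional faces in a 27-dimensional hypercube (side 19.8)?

Choose 5 of 27 axes to span the face (C(27,5) = 80730 ways), then fix each of the remaining 22 coordinates at one of its two extreme values (2^22 = 4194304 ways): 80730·4194304 = 338606161920.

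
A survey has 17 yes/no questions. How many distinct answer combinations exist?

Number of vertices = 2^17 = 131072.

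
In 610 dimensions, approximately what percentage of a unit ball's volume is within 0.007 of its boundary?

1 - (1-0.007)^610 ≈ 0.986227 ≈ 98.62%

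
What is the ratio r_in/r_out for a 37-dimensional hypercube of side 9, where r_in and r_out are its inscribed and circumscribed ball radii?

For an n-cube of any side s, the inradius is s/2 and the circumradius is s√n/2, so the ratio is 1/√37 ≈ 0.164399.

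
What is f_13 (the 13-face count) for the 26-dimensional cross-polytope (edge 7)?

f_13(26-orthoplex) = 2^14 · (26 choose 14) = 158231756800.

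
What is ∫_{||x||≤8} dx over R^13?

Volume = π^{13/2}·(8)^13/Γ(15/2) = 70368744177664·π^6/135135 ≈ 5.00623e+11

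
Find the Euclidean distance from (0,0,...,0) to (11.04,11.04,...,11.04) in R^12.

The space diagonal of an n-cube of side s is s√n. Here 11.04·√12 ≈ 38.2437.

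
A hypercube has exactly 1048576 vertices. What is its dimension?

2^n = 1048576 ⇒ n = log_2(1048576) = 20.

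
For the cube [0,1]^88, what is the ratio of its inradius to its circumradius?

r_in / r_out = (1/2) / (1√88/2) = 1/√88 ≈ 0.1066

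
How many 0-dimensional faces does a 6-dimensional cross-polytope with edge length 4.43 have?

Each 0-face is the convex hull of 1 vertex, one chosen as ±e_i from each of 1 distinct axis: 2^1·C(6,1) = 12.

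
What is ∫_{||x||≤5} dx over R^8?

V = 390625·π^4/24 ≈ 1.58543e+06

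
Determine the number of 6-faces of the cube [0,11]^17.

An n-cube has C(n,k)·2^(n-k) k-faces. Here C(17,6)·2^11 = 12376·2048 = 25346048.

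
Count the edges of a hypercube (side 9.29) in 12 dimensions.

An n-cube has n·2^(n-1) edges. With n = 12: 12·2048 = 24576.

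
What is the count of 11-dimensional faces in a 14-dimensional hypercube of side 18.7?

f_11(14-cube) = (14 choose 11) · 2^3 = 2912.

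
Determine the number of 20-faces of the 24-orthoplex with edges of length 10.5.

f_20(24-orthoplex) = 2^21 · (24 choose 21) = 4244635648.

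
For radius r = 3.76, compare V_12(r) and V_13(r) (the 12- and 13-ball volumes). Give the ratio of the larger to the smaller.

V_12(3.76) ≈ 1.06616e+07, V_13(3.76) ≈ 2.7339e+07. The 13-ball is larger by a factor of 2.564.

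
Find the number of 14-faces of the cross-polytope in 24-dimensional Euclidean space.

An n-cross-polytope has 2^(k+1)·C(n,k+1) k-faces. Here 2^15·C(24,15) = 32768·1307504 = 42844291072.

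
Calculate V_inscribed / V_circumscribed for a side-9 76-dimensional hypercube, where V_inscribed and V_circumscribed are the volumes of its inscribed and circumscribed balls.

Volume scales as r^n, and r_in/r_out = 1/√76, giving (1/√76)^76 ≈ 3.3813e-72.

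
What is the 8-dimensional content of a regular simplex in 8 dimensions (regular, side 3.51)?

V = (3.51^8 / 8!) · √((8+1) / 2^8) ≈ 0.107137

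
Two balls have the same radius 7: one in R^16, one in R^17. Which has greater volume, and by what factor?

V_16(7) ≈ 7.82073e+12, V_17(7) ≈ 3.27965e+13. The 17-ball is larger by a factor of 4.194.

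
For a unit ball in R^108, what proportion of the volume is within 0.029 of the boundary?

Shell fraction = 1 - (1-0.029)^108 ≈ 0.958344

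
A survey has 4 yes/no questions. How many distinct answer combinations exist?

The 4-cube has 2^4 = 16 vertices.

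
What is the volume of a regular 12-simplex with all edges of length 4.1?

V = (4.1^12 / 12!) · √((12+1) / 2^12) ≈ 0.00265376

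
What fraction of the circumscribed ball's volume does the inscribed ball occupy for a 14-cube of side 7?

The radii are 7/2 and 7√14/2, so the volume ratio is (1/√14)^14 = 14^{-14/2} ≈ 9.48645e-09.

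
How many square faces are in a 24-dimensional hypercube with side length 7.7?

f_2(24-cube) = (24 choose 2) · 2^22 = 1157627904.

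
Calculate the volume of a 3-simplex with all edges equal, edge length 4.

Volume = (√2/12) · 4³ = 7.54247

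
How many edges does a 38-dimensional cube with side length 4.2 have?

Number of 1-faces = C(38,1)·2^(38-1) = 38·137438953472 = 5222680231936.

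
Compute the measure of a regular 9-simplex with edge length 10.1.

V = (10.1^9 / 9!) · √((9+1) / 2^9) ≈ 421.206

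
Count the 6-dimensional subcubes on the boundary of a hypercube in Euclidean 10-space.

An n-cube has C(n,k)·2^(n-k) k-faces. Here C(10,6)·2^4 = 210·16 = 3360.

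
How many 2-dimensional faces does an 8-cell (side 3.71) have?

Choose 2 of 4 axes to span the face (C(4,2) = 6 ways), then fix each of the remaining 2 coordinates at one of its two extreme values (2^2 = 4 ways): 6·4 = 24.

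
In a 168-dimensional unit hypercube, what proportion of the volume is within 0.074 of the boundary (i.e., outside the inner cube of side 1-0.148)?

1 - (1 - 2·0.074)^168 = 1 - 0.852^168 ≈ 1 - 2.06e-12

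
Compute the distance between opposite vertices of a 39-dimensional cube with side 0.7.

The space diagonal of an n-cube of side s is s√n. Here 0.7·√39 ≈ 4.3715.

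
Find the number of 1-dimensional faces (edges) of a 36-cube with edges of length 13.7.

Number of 1-faces = C(36,1)·2^(36-1) = 36·34359738368 = 1236950581248.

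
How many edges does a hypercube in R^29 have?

Each of the 2^29 = 536870912 vertices has degree 29; total edges = 29·2^29/2 = 7784628224.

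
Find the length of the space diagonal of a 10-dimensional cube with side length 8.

The space diagonal of an n-cube of side s is s√n. Here 8·√10 ≈ 25.2982.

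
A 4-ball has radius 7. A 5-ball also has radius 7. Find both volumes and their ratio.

V_4(7) ≈ 11848.5. V_5(7) ≈ 88468.5. Ratio V_4/V_5 ≈ 0.1339.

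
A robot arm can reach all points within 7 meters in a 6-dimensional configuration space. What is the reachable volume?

V_6(7) = π^(6/2) · (7)^6 / Γ(6/2 + 1) = 117649·π^3/6 ≈ 607976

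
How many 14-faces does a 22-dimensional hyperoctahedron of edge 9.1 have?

Number of 14-faces = 2^(14+1) · C(22,14+1) = 32768 · 170544 = 5588385792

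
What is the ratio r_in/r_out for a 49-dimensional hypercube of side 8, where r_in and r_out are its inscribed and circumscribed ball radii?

r_in = 8/2 (half the side); r_out = 8√49/2 (half the diagonal). Ratio = 1/√49 ≈ 0.142857.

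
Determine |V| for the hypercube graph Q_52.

An n-cube has 2^n vertices; for n = 52 that is 2^52 = 4503599627370496.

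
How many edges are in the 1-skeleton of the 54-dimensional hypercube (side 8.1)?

Number of 1-faces = C(54,1)·2^(54-1) = 54·9007199254740992 = 486388759756013568.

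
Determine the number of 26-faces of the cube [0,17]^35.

f_26(35-cube) = (35 choose 26) · 2^9 = 36151019520.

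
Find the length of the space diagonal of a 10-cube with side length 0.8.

||(0.8,0.8,...,0.8)|| = √(10)·0.8 ≈ 2.52982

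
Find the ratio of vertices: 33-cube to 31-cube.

The 33-cube has 2^33 = 8589934592 vertices. The 31-cube has 2^31 = 2147483648 vertices. Ratio: 8589934592/2147483648 = 4.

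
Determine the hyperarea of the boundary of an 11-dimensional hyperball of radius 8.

S_11(8) = 2·π^(11/2)·(8)^10 / Γ(11/2) = 68719476736·π^5/945 ≈ 2.22535e+10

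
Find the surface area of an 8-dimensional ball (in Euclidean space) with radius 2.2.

The surface area of an n-ball is 2π^(n/2) r^(n-1) / Γ(n/2). For n=8, r=2.2: 8099.1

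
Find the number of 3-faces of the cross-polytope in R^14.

f_3(14-orthoplex) = 2^4 · (14 choose 4) = 16016.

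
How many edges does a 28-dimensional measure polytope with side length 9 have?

Number of 1-faces = C(28,1)·2^(28-1) = 28·134217728 = 3758096384.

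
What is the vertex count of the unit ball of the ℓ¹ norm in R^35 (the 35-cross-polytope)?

Number of vertices = 2n = 70.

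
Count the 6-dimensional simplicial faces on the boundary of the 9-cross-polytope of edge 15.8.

f_6(9-orthoplex) = 2^7 · (9 choose 7) = 4608.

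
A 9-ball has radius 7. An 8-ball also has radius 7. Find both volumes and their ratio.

V_9(7) ≈ 1.33107e+08. V_8(7) ≈ 2.33977e+07. Ratio V_9/V_8 ≈ 5.689.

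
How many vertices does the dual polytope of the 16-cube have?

The 16-dimensional cross-polytope has 2n = 2·16 = 32 vertices.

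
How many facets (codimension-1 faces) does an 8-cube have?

Choose 7 of 8 axes to span the face (C(8,7) = 8 ways), then fix each of the remaining 1 coordinate at one of its two extreme values (2^1 = 2 ways): 8·2 = 16.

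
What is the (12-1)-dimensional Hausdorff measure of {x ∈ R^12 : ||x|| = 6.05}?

|∂B_12(6.05)| ≈ 6.36879e+09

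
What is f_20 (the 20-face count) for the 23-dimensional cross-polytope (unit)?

Each 20-face is the convex hull of 21 vertices, one chosen as ±e_i from each of 21 distinct axes: 2^21·C(23,21) = 530579456.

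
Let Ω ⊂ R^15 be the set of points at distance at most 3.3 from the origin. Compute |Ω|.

Volume = π^{15/2}·(3.3)^15/Γ(17/2) ≈ 2.28633e+07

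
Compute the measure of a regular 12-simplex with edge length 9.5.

Volume = 9.5^12 · √(13/2^12) / 12! ≈ 63.5533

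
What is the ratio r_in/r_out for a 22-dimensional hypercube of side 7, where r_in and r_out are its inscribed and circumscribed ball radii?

r_in = 7/2 (half the side); r_out = 7√22/2 (half the diagonal). Ratio = 1/√22 ≈ 0.213201.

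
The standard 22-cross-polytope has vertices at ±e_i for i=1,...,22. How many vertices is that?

Number of vertices = 2n = 44.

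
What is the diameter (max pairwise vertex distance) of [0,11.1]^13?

The space diagonal of an n-cube of side s is s√n. Here 11.1·√13 ≈ 40.0216.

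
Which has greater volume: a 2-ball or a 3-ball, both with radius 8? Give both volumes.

V_2(8) ≈ 201.062. V_3(8) ≈ 2144.66. The 3-ball is larger.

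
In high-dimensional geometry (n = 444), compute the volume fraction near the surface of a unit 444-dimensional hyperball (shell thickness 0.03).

1 - (1-0.03)^444 ≈ 0.9999986614 ≈ 99.999866%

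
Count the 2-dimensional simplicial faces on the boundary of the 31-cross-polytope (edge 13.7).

Number of 2-faces = 2^(2+1) · C(31,2+1) = 8 · 4495 = 35960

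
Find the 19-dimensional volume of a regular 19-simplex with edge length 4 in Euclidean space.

V_19 = √(20) · 4^19 / (19! · 2^(19/2)) ≈ 1.39565e-08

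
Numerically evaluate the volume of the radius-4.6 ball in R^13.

The n-ball volume is π^(n/2)·r^n/Γ(n/2+1). With n=13, r=4.6: V ≈ 3.76005e+08.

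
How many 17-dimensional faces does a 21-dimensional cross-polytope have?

An n-cross-polytope has 2^(k+1)·C(n,k+1) k-faces. Here 2^18·C(21,18) = 262144·1330 = 348651520.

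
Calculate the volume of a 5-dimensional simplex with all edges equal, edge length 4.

Volume = 4^5 · √(6/2^5) / 5! ≈ 3.69504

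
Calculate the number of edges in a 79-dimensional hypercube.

Each of the 2^79 = 604462909807314587353088 vertices has degree 79; total edges = 79·2^79/2 = 23876284937388926200446976.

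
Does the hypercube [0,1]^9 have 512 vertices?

True. The 9-cube has 2^9 = 512 vertices.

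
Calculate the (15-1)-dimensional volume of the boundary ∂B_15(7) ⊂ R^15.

|∂B_15(7)| = 24803586664192·π^7/19305 ≈ 3.88055e+12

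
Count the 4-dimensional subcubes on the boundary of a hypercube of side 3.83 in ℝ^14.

Choose 4 of 14 axes to span the face (C(14,4) = 1001 ways), then fix each of the remaining 10 coordinates at one of its two extreme values (2^10 = 1024 ways): 1001·1024 = 1025024.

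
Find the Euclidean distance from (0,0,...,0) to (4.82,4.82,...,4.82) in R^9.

The space diagonal of an n-cube of side s is s√n. Here 4.82·√9 = 14.46.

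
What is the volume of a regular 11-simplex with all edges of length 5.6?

Volume = 5.6^11 · √(12/2^11) / 11! ≈ 0.325715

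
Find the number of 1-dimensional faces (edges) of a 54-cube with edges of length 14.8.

Each of the 2^54 = 18014398509481984 vertices has degree 54; total edges = 54·2^54/2 = 486388759756013568.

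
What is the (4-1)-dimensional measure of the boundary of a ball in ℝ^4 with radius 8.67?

|∂B_4(8.67)| ≈ 12864.3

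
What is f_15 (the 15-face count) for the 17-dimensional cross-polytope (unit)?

f_15(17-orthoplex) = 2^16 · (17 choose 16) = 1114112.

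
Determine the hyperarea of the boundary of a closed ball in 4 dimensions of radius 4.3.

|∂B_4(4.3)| ≈ 1569.41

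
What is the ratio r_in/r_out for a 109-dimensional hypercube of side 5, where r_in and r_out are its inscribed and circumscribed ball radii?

For an n-cube of any side s, the inradius is s/2 and the circumradius is s√n/2, so the ratio is 1/√109 ≈ 0.0957826.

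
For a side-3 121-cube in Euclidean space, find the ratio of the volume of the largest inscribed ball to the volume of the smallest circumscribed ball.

The radii are 3/2 and 3√121/2, so the volume ratio is (1/√121)^121 = 121^{-121/2} ≈ 9.80585e-127.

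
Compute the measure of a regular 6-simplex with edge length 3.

For a regular n-simplex with edge a, V = (a^n / n!)·√((n+1)/2^n). With a=3, n=6: V ≈ 0.334853.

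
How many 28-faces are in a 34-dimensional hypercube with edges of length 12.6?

An n-cube has C(n,k)·2^(n-k) k-faces. Here C(34,28)·2^6 = 1344904·64 = 86073856.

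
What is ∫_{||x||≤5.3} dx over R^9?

Volume = π^{9/2}·(5.3)^9/Γ(11/2) ≈ 1.08843e+07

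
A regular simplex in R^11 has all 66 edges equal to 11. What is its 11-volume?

V_11 = √(12) · 11^11 / (11! · 2^(11/2)) ≈ 547.129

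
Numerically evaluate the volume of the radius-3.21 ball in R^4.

V_4(3.21) = π^(4/2) · (3.21)^4 / Γ(4/2 + 1) ≈ 523.95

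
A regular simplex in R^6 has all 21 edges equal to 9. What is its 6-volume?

For a regular n-simplex with edge a, V = (a^n / n!)·√((n+1)/2^n). With a=9, n=6: V ≈ 244.108.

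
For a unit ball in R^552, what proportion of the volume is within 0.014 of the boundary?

V(inner)/V(outer) = ((1-0.014)/1)^552 ≈ 0.0004169, so the shell fraction is 0.999583.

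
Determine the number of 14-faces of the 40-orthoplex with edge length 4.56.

f_14(40-orthoplex) = 2^15 · (40 choose 15) = 1318104106795008.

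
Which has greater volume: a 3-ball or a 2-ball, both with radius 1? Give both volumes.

V_3(1) ≈ 4.18879. V_2(1) ≈ 3.14159. The 3-ball is larger.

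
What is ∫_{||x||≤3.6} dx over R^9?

V_9(3.6) = π^(9/2) · (3.6)^9 / Γ(9/2 + 1) ≈ 334996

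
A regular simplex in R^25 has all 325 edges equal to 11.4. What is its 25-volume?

Volume = 11.4^25 · √(26/2^25) / 25! ≈ 0.0150171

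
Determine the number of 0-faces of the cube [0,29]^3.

Choose 0 of 3 axes to span the face (C(3,0) = 1 way), then fix each of the remaining 3 coordinates at one of its two extreme values (2^3 = 8 ways): 1·8 = 8.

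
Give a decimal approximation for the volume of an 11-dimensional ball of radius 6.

Volume = π^{11/2}·(6)^11/Γ(13/2) = 859963392·π^5/385 ≈ 6.83547e+08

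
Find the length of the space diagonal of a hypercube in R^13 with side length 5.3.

||(5.3,5.3,...,5.3)|| = √(13)·5.3 ≈ 19.1094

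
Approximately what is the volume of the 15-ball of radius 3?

V_15(3) = π^(15/2) · (3)^15 / Γ(15/2 + 1) = 45349632·π^7/25025 ≈ 5.47329e+06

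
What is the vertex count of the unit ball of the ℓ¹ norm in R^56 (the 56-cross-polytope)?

The 56-dimensional cross-polytope has 2n = 2·56 = 112 vertices.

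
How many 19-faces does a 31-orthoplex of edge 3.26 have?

f_19(31-orthoplex) = 2^20 · (31 choose 20) = 88785357373440.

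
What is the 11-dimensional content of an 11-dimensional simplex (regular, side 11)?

V = (11^11 / 11!) · √((11+1) / 2^11) ≈ 547.129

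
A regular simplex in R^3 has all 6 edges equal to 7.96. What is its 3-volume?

Volume = (√2/12) · 7.96³ = 59.4392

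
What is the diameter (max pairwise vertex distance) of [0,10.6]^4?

d = √(10.6² + 10.6² + ... + 10.6²) [4 terms] = √(4·10.6²) = 10.6√4 = 21.2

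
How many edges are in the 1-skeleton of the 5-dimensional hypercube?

Each of the 2^5 = 32 vertices has degree 5; total edges = 5·2^5/2 = 80.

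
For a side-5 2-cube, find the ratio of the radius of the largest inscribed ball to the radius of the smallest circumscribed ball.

r_in = 5/2 (half the side); r_out = 5√2/2 (half the diagonal). Ratio = 1/√2 ≈ 0.707107.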